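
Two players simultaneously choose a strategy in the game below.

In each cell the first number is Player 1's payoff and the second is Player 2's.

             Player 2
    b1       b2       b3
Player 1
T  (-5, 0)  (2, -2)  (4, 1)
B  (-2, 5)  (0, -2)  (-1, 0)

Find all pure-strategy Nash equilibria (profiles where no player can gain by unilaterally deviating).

Mark each player's best response to every combination of opponents' strategies; a profile where every player is best-responding is a pure Nash equilibrium.
Player 1 against b1: payoffs -5, -2 → best response B.
Player 1 against b2: payoffs 2, 0 → best response T.
Player 1 against b3: payoffs 4, -1 → best response T.
Player 2 against T: payoffs 0, -2, 1 → best response b3.
Player 2 against B: payoffs 5, -2, 0 → best response b1.
Mutual best responses: (T, b3); (B, b1).

(T, b3), (B, b1)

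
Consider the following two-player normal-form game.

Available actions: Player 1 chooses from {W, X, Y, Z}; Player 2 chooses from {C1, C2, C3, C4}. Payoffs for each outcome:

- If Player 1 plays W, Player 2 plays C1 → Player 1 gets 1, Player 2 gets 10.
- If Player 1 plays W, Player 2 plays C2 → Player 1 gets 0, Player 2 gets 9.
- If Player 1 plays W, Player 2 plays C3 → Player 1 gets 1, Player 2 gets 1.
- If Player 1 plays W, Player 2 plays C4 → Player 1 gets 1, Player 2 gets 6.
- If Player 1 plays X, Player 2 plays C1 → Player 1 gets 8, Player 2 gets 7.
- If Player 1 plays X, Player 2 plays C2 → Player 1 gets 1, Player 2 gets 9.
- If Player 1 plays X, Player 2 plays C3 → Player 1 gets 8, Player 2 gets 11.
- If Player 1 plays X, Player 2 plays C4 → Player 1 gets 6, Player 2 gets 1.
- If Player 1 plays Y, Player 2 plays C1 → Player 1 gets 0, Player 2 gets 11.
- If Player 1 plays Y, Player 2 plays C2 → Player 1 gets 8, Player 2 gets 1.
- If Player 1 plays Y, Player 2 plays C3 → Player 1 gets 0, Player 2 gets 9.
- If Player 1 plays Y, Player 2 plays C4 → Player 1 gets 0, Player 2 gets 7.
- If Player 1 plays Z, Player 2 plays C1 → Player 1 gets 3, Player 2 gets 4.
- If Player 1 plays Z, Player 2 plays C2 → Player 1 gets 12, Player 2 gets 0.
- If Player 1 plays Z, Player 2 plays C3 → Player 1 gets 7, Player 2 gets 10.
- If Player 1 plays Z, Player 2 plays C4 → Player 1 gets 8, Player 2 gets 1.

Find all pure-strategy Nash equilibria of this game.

Check each profile: it is a Nash equilibrium iff no player can strictly gain by switching unilaterally.
(W, C1): Player 1 can switch to X (1 → 8). Not NE.
(W, C2): Player 1 can switch to X (0 → 1). Not NE.
(W, C3): Player 1 can switch to X (1 → 8). Not NE.
(W, C4): Player 1 can switch to X (1 → 6). Not NE.
(X, C1): Player 2 can switch to C2 (7 → 9). Not NE.
(X, C2): Player 1 can switch to Y (1 → 8). Not NE.
(X, C3): Player 1 gets 8, best alternative 7; Player 2 gets 11, best alternative 9. No profitable deviation — NE.
(The remaining 9 profiles each have a profitable deviation by the same check.)

Pure NE: (X, C3)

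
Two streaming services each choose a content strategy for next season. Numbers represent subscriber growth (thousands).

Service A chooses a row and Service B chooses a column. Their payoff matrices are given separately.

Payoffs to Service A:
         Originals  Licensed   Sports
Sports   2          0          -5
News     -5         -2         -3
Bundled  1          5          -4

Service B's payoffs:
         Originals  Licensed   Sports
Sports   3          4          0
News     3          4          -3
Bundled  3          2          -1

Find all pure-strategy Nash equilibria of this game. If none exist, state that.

Service A against Originals: payoffs 2, -5, 1 → best response Sports.
Service A against Licensed: payoffs 0, -2, 5 → best response Bundled.
Service A against Sports: payoffs -5, -3, -4 → best response News.
Service B against Sports: payoffs 3, 4, 0 → best response Licensed.
Service B against News: payoffs 3, 4, -3 → best response Licensed.
Service B against Bundled: payoffs 3, 2, -1 → best response Originals.
No profile is a mutual best response for all players.

No pure-strategy Nash equilibrium.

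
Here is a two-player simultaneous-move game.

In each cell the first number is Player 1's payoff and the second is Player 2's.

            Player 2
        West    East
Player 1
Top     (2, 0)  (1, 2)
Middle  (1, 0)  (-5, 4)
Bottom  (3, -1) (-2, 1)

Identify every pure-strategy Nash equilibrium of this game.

Check each profile: it is a Nash equilibrium iff no player can strictly gain by switching unilaterally.
(Top, West): Player 1 can switch to Bottom (2 → 3). Not NE.
(Top, East): Player 1 gets 1, best alternative -2; Player 2 gets 2, best alternative 0. No profitable deviation — NE.
(Middle, West): Player 1 can switch to Top (1 → 2). Not NE.
(Middle, East): Player 1 can switch to Top (-5 → 1). Not NE.
(Bottom, West): Player 2 can switch to East (-1 → 1). Not NE.
(Bottom, East): Player 1 can switch to Top (-2 → 1). Not NE.

(Top, East)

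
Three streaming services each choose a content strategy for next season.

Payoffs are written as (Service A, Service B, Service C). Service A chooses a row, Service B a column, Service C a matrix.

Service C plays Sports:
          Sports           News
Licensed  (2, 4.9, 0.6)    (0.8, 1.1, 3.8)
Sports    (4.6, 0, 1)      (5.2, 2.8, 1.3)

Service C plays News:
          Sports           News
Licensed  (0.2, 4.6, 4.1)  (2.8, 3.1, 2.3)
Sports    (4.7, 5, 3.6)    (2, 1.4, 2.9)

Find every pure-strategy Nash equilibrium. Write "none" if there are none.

(Licensed, Sports, Sports): Service A can switch to Sports (2 → 4.6). Not NE.
(Licensed, Sports, News): Service A can switch to Sports (0.2 → 4.7). Not NE.
(Licensed, News, Sports): Service A can switch to Sports (0.8 → 5.2). Not NE.
(Licensed, News, News): Service B can switch to Sports (3.1 → 4.6). Not NE.
(Sports, Sports, Sports): Service B can switch to News (0 → 2.8). Not NE.
(Sports, Sports, News): Service A gets 4.7, best alternative 0.2; Service B gets 5, best alternative 1.4; Service C gets 3.6, best alternative 1. No profitable deviation — NE.
(Sports, News, Sports): Service C can switch to News (1.3 → 2.9). Not NE.
(Sports, News, News): Service A can switch to Licensed (2 → 2.8). Not NE.

(Sports, Sports, News)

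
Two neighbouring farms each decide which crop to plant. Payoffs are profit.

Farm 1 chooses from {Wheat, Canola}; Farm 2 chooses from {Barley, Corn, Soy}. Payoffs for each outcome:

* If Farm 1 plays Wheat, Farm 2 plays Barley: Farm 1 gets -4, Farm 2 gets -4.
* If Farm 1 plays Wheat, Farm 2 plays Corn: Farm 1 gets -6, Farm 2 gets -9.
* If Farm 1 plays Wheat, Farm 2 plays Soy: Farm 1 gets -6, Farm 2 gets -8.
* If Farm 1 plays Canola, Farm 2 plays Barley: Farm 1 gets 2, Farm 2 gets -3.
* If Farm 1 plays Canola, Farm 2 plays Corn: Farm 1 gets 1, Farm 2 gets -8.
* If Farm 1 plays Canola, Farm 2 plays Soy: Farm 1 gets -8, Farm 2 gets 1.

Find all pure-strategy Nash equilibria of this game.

For each player, find the best response to each opponent profile; mutual best responses are the pure NE.
Farm 1 against Barley: payoffs -4, 2 → best response Canola.
Farm 1 against Corn: payoffs -6, 1 → best response Canola.
Farm 1 against Soy: payoffs -6, -8 → best response Wheat.
Farm 2 against Wheat: payoffs -4, -9, -8 → best response Barley.
Farm 2 against Canola: payoffs -3, -8, 1 → best response Soy.
No profile is a mutual best response for all players.

This game has no pure Nash equilibrium.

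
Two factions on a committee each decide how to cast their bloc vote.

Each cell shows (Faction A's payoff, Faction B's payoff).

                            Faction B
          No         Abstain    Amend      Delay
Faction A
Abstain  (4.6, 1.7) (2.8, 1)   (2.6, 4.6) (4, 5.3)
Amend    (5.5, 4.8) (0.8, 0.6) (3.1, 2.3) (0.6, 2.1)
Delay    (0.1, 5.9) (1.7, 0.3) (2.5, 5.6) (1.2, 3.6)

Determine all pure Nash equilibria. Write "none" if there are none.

(Abstain, No): Faction A can switch to Amend (4.6 → 5.5). Not NE.
(Abstain, Abstain): Faction B can switch to No (1 → 1.7). Not NE.
(Abstain, Amend): Faction A can switch to Amend (2.6 → 3.1). Not NE.
(Abstain, Delay): Faction A gets 4, best alternative 1.2; Faction B gets 5.3, best alternative 4.6. No profitable deviation — NE.
(Amend, No): Faction A gets 5.5, best alternative 4.6; Faction B gets 4.8, best alternative 2.3. No profitable deviation — NE.
(Amend, Abstain): Faction A can switch to Abstain (0.8 → 2.8). Not NE.
(Amend, Amend): Faction B can switch to No (2.3 → 4.8). Not NE.
(Amend, Delay): Faction A can switch to Abstain (0.6 → 4). Not NE.
(The remaining 4 profiles each have a profitable deviation by the same check.)

(Abstain, Delay), (Amend, No)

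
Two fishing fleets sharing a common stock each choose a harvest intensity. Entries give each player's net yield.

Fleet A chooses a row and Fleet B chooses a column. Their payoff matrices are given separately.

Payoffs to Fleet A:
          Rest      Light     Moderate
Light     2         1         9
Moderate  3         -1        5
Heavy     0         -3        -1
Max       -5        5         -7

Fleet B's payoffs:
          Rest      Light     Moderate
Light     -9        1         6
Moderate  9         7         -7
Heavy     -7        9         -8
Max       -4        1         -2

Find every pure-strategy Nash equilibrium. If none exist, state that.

Pure-strategy Nash equilibria: (Light, Moderate), (Moderate, Rest), (Max, Light)

Fleet A against Rest: payoffs 2, 3, 0, -5 → best response Moderate.
Fleet A against Light: payoffs 1, -1, -3, 5 → best response Max.
Fleet A against Moderate: payoffs 9, 5, -1, -7 → best response Light.
Fleet B against Light: payoffs -9, 1, 6 → best response Moderate.
Fleet B against Moderate: payoffs 9, 7, -7 → best response Rest.
Fleet B against Heavy: payoffs -7, 9, -8 → best response Light.
Fleet B against Max: payoffs -4, 1, -2 → best response Light.
Mutual best responses: (Light, Moderate); (Moderate, Rest); (Max, Light).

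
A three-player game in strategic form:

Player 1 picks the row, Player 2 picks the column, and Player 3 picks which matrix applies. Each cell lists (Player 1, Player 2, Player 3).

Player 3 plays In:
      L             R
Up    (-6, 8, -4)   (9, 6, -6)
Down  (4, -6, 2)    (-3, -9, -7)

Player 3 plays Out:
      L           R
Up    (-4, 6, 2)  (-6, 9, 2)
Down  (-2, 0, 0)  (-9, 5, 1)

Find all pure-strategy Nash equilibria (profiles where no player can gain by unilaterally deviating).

(Up, L, In): Player 1 can switch to Down (-6 → 4). Not NE.
(Up, L, Out): Player 1 can switch to Down (-4 → -2). Not NE.
(Up, R, In): Player 2 can switch to L (6 → 8). Not NE.
(Up, R, Out): Player 1 gets -6, best alternative -9; Player 2 gets 9, best alternative 6; Player 3 gets 2, best alternative -6. No profitable deviation — NE.
(Down, L, In): Player 1 gets 4, best alternative -6; Player 2 gets -6, best alternative -9; Player 3 gets 2, best alternative 0. No profitable deviation — NE.
(Down, L, Out): Player 2 can switch to R (0 → 5). Not NE.
(Down, R, In): Player 1 can switch to Up (-3 → 9). Not NE.
(Down, R, Out): Player 1 can switch to Up (-9 → -6). Not NE.

Pure-strategy Nash equilibria: (Up, R, Out) and (Down, L, In)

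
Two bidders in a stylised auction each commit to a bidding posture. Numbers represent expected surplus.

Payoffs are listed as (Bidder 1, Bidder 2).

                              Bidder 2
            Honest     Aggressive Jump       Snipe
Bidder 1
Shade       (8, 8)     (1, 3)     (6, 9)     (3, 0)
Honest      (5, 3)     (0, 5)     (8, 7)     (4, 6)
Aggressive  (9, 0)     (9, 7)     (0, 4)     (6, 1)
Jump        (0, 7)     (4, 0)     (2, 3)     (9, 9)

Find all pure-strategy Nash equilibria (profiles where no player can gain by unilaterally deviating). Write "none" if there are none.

Bidder 1 against Honest: payoffs 8, 5, 9, 0 → best response Aggressive.
Bidder 1 against Aggressive: payoffs 1, 0, 9, 4 → best response Aggressive.
Bidder 1 against Jump: payoffs 6, 8, 0, 2 → best response Honest.
Bidder 1 against Snipe: payoffs 3, 4, 6, 9 → best response Jump.
Bidder 2 against Shade: payoffs 8, 3, 9, 0 → best response Jump.
Bidder 2 against Honest: payoffs 3, 5, 7, 6 → best response Jump.
Bidder 2 against Aggressive: payoffs 0, 7, 4, 1 → best response Aggressive.
Bidder 2 against Jump: payoffs 7, 0, 3, 9 → best response Snipe.
Mutual best responses: (Honest, Jump); (Aggressive, Aggressive); (Jump, Snipe).

(Honest, Jump); (Aggressive, Aggressive); (Jump, Snipe)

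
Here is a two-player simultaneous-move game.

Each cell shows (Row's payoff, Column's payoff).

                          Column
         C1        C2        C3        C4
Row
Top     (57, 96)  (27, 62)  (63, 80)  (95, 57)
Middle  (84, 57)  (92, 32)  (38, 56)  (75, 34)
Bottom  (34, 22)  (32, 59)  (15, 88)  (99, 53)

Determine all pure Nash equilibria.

Row against C1: payoffs 57, 84, 34 → best response Middle.
Row against C2: payoffs 27, 92, 32 → best response Middle.
Row against C3: payoffs 63, 38, 15 → best response Top.
Row against C4: payoffs 95, 75, 99 → best response Bottom.
Column against Top: payoffs 96, 62, 80, 57 → best response C1.
Column against Middle: payoffs 57, 32, 56, 34 → best response C1.
Column against Bottom: payoffs 22, 59, 88, 53 → best response C3.
Mutual best responses: (Middle, C1).

Pure NE: (Middle, C1)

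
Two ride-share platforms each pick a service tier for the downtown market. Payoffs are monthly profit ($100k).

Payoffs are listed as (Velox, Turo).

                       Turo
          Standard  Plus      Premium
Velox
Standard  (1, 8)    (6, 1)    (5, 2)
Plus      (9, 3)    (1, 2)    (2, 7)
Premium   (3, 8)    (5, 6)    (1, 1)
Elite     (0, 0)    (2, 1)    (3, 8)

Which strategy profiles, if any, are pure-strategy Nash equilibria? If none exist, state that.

This game has no pure Nash equilibrium.

Velox against Standard: payoffs 1, 9, 3, 0 → best response Plus.
Velox against Plus: payoffs 6, 1, 5, 2 → best response Standard.
Velox against Premium: payoffs 5, 2, 1, 3 → best response Standard.
Turo against Standard: payoffs 8, 1, 2 → best response Standard.
Turo against Plus: payoffs 3, 2, 7 → best response Premium.
Turo against Premium: payoffs 8, 6, 1 → best response Standard.
Turo against Elite: payoffs 0, 1, 8 → best response Premium.
No profile is a mutual best response for all players.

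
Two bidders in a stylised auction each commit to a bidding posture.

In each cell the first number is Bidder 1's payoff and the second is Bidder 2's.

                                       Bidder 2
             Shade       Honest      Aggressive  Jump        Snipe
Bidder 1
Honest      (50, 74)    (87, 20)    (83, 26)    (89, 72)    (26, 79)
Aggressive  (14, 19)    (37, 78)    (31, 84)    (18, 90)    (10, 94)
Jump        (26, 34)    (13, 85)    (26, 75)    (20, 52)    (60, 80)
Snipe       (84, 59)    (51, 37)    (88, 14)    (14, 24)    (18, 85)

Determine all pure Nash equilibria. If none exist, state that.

Bidder 1 against Shade: payoffs 50, 14, 26, 84 → best response Snipe.
Bidder 1 against Honest: payoffs 87, 37, 13, 51 → best response Honest.
Bidder 1 against Aggressive: payoffs 83, 31, 26, 88 → best response Snipe.
Bidder 1 against Jump: payoffs 89, 18, 20, 14 → best response Honest.
Bidder 1 against Snipe: payoffs 26, 10, 60, 18 → best response Jump.
Bidder 2 against Honest: payoffs 74, 20, 26, 72, 79 → best response Snipe.
Bidder 2 against Aggressive: payoffs 19, 78, 84, 90, 94 → best response Snipe.
Bidder 2 against Jump: payoffs 34, 85, 75, 52, 80 → best response Honest.
Bidder 2 against Snipe: payoffs 59, 37, 14, 24, 85 → best response Snipe.
No profile is a mutual best response for all players.

No pure-strategy Nash equilibrium.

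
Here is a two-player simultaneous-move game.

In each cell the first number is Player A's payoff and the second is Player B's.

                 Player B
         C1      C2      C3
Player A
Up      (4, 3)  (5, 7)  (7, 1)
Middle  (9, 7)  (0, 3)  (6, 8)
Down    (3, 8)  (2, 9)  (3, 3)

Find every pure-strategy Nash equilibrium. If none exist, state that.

Player A against C1: payoffs 4, 9, 3 → best response Middle.
Player A against C2: payoffs 5, 0, 2 → best response Up.
Player A against C3: payoffs 7, 6, 3 → best response Up.
Player B against Up: payoffs 3, 7, 1 → best response C2.
Player B against Middle: payoffs 7, 3, 8 → best response C3.
Player B against Down: payoffs 8, 9, 3 → best response C2.
Mutual best responses: (Up, C2).

The unique pure-strategy Nash equilibrium is (Up, C2).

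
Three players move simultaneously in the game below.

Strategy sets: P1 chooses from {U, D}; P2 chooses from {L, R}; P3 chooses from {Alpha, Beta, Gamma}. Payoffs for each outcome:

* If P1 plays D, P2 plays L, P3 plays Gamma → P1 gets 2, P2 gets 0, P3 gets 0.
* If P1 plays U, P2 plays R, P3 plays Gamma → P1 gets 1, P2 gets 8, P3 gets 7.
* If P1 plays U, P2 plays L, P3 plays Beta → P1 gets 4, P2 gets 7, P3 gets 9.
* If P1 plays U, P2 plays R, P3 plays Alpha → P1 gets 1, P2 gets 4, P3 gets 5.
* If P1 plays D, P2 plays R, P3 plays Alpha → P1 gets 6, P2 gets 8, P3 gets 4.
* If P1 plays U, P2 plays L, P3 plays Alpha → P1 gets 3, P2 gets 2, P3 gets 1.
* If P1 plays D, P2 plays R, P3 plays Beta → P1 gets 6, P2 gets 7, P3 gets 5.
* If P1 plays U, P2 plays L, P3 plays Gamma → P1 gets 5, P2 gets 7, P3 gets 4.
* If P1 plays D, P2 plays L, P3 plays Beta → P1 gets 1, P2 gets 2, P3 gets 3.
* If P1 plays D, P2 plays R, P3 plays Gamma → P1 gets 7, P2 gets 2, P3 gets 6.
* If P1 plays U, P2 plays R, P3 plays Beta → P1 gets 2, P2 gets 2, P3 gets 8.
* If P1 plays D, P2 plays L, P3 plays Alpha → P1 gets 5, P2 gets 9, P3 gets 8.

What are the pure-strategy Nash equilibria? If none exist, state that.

Pure-strategy Nash equilibria: (U, L, Beta); (D, L, Alpha); (D, R, Gamma)

(U, L, Alpha): P1 can switch to D (3 → 5). Not NE.
(U, L, Beta): P1 gets 4, best alternative 1; P2 gets 7, best alternative 2; P3 gets 9, best alternative 4. No profitable deviation — NE.
(U, L, Gamma): P2 can switch to R (7 → 8). Not NE.
(U, R, Alpha): P1 can switch to D (1 → 6). Not NE.
(U, R, Beta): P1 can switch to D (2 → 6). Not NE.
(U, R, Gamma): P1 can switch to D (1 → 7). Not NE.
(D, L, Alpha): P1 gets 5, best alternative 3; P2 gets 9, best alternative 8; P3 gets 8, best alternative 3. No profitable deviation — NE.
(D, L, Beta): P1 can switch to U (1 → 4). Not NE.
(D, L, Gamma): P1 can switch to U (2 → 5). Not NE.
(D, R, Alpha): P2 can switch to L (8 → 9). Not NE.
(D, R, Gamma): P1 gets 7, best alternative 1; P2 gets 2, best alternative 0; P3 gets 6, best alternative 5. No profitable deviation — NE.
(The remaining 1 profile has a profitable deviation by the same check.)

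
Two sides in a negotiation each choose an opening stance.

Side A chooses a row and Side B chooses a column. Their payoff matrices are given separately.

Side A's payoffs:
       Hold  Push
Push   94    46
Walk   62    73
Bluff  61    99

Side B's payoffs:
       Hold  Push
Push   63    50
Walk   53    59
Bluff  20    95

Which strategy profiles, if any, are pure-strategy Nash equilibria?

Side A against Hold: payoffs 94, 62, 61 → best response Push.
Side A against Push: payoffs 46, 73, 99 → best response Bluff.
Side B against Push: payoffs 63, 50 → best response Hold.
Side B against Walk: payoffs 53, 59 → best response Push.
Side B against Bluff: payoffs 20, 95 → best response Push.
Mutual best responses: (Push, Hold); (Bluff, Push).

Pure-strategy Nash equilibria: (Push, Hold), (Bluff, Push)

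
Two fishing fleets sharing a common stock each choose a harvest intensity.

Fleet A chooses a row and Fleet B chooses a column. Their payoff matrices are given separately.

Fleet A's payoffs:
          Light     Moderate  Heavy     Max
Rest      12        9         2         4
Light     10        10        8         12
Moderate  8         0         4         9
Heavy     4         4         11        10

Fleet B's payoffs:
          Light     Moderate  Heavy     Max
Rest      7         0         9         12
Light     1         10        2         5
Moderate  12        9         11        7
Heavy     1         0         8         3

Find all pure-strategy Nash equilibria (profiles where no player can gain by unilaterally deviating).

Pure-strategy Nash equilibria: (Light, Moderate); (Heavy, Heavy)

For each player, find the best response to each opponent profile; mutual best responses are the pure NE.
Fleet A against Light: payoffs 12, 10, 8, 4 → best response Rest.
Fleet A against Moderate: payoffs 9, 10, 0, 4 → best response Light.
Fleet A against Heavy: payoffs 2, 8, 4, 11 → best response Heavy.
Fleet A against Max: payoffs 4, 12, 9, 10 → best response Light.
Fleet B against Rest: payoffs 7, 0, 9, 12 → best response Max.
Fleet B against Light: payoffs 1, 10, 2, 5 → best response Moderate.
Fleet B against Moderate: payoffs 12, 9, 11, 7 → best response Light.
Fleet B against Heavy: payoffs 1, 0, 8, 3 → best response Heavy.
Mutual best responses: (Light, Moderate); (Heavy, Heavy).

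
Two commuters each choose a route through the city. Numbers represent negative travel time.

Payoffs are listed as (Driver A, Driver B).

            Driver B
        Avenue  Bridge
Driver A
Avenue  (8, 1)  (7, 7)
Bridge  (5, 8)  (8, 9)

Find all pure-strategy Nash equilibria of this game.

The unique pure-strategy Nash equilibrium is (Bridge, Bridge).

Check each profile: it is a Nash equilibrium iff no player can strictly gain by switching unilaterally.
(Avenue, Avenue): Driver B can switch to Bridge (1 → 7). Not NE.
(Avenue, Bridge): Driver A can switch to Bridge (7 → 8). Not NE.
(Bridge, Avenue): Driver A can switch to Avenue (5 → 8). Not NE.
(Bridge, Bridge): Driver A gets 8, best alternative 7; Driver B gets 9, best alternative 8. No profitable deviation — NE.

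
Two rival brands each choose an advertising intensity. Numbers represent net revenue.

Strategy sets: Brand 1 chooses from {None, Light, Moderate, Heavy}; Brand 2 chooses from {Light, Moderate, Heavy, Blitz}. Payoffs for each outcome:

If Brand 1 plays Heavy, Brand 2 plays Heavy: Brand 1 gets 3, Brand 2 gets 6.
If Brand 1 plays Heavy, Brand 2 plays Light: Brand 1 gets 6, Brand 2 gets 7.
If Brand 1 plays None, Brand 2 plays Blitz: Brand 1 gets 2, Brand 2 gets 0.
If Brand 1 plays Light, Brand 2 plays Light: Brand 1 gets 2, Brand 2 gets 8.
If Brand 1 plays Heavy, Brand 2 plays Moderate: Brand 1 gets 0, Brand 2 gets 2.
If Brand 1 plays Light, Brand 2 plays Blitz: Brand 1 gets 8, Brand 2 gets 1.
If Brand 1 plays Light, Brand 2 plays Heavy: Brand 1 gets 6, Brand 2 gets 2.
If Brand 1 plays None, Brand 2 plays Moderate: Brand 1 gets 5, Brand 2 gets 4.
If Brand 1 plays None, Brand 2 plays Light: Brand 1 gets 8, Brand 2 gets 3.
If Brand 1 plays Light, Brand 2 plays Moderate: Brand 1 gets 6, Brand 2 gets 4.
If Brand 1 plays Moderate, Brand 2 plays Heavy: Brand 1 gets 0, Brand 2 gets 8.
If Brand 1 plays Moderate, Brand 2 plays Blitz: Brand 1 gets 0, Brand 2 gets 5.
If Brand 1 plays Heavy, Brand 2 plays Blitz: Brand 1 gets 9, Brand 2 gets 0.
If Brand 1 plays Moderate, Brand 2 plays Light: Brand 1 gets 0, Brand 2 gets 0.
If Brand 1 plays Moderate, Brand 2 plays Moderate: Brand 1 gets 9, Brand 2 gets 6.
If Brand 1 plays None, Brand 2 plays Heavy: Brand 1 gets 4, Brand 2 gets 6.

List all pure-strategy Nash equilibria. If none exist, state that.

This game has no pure Nash equilibrium.

(None, Light): Brand 2 can switch to Moderate (3 → 4). Not NE.
(None, Moderate): Brand 1 can switch to Light (5 → 6). Not NE.
(None, Heavy): Brand 1 can switch to Light (4 → 6). Not NE.
(None, Blitz): Brand 1 can switch to Light (2 → 8). Not NE.
(Light, Light): Brand 1 can switch to None (2 → 8). Not NE.
(Light, Moderate): Brand 1 can switch to Moderate (6 → 9). Not NE.
(Light, Heavy): Brand 2 can switch to Light (2 → 8). Not NE.
(Light, Blitz): Brand 1 can switch to Heavy (8 → 9). Not NE.
(The remaining 8 profiles each have a profitable deviation by the same check.)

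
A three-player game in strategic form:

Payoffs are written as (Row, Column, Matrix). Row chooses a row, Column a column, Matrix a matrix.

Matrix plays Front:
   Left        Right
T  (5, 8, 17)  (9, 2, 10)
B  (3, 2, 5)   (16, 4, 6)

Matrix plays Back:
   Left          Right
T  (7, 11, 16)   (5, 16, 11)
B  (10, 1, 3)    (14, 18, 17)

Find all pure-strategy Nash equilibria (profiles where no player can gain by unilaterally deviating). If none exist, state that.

(T, Left, Front); (B, Right, Back)

Mark each player's best response to every combination of opponents' strategies; a profile where every player is best-responding is a pure Nash equilibrium.
Row against (Left, Front): payoffs 5, 3 → best response T.
Row against (Left, Back): payoffs 7, 10 → best response B.
Row against (Right, Front): payoffs 9, 16 → best response B.
Row against (Right, Back): payoffs 5, 14 → best response B.
Column against (T, Front): payoffs 8, 2 → best response Left.
Column against (T, Back): payoffs 11, 16 → best response Right.
Column against (B, Front): payoffs 2, 4 → best response Right.
Column against (B, Back): payoffs 1, 18 → best response Right.
Matrix against (T, Left): payoffs 17, 16 → best response Front.
Matrix against (T, Right): payoffs 10, 11 → best response Back.
Matrix against (B, Left): payoffs 5, 3 → best response Front.
Matrix against (B, Right): payoffs 6, 17 → best response Back.
Mutual best responses: (T, Left, Front); (B, Right, Back).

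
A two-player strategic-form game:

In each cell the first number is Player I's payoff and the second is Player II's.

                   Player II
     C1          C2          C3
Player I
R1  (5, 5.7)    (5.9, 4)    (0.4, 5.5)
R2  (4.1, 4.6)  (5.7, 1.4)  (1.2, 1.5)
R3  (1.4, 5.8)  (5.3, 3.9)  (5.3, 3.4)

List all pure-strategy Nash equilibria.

Player I against C1: payoffs 5, 4.1, 1.4 → best response R1.
Player I against C2: payoffs 5.9, 5.7, 5.3 → best response R1.
Player I against C3: payoffs 0.4, 1.2, 5.3 → best response R3.
Player II against R1: payoffs 5.7, 4, 5.5 → best response C1.
Player II against R2: payoffs 4.6, 1.4, 1.5 → best response C1.
Player II against R3: payoffs 5.8, 3.9, 3.4 → best response C1.
Mutual best responses: (R1, C1).

(R1, C1)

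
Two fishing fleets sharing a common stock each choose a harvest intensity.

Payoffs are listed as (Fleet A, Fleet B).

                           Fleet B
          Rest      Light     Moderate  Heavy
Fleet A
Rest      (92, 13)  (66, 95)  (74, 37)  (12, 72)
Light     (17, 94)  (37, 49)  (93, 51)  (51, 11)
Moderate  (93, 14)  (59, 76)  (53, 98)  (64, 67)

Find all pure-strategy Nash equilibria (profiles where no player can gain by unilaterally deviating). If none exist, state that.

(Rest, Light)

Fleet A against Rest: payoffs 92, 17, 93 → best response Moderate.
Fleet A against Light: payoffs 66, 37, 59 → best response Rest.
Fleet A against Moderate: payoffs 74, 93, 53 → best response Light.
Fleet A against Heavy: payoffs 12, 51, 64 → best response Moderate.
Fleet B against Rest: payoffs 13, 95, 37, 72 → best response Light.
Fleet B against Light: payoffs 94, 49, 51, 11 → best response Rest.
Fleet B against Moderate: payoffs 14, 76, 98, 67 → best response Moderate.
Mutual best responses: (Rest, Light).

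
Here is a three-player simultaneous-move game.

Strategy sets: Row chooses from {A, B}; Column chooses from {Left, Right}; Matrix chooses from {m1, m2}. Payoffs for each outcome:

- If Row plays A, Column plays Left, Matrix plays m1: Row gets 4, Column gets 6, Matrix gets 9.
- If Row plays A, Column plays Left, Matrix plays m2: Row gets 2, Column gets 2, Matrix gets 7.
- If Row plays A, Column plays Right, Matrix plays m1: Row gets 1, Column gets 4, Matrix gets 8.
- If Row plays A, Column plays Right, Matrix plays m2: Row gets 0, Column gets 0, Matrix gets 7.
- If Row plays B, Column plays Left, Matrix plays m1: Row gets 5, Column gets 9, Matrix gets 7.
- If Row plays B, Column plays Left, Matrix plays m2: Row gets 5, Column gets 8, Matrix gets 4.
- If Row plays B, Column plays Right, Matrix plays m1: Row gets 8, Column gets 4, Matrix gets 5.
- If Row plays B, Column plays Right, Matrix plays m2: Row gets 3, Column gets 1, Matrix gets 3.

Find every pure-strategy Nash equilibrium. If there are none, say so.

(B, Left, m1)

Check each profile: it is a Nash equilibrium iff no player can strictly gain by switching unilaterally.
(A, Left, m1): Row can switch to B (4 → 5). Not NE.
(A, Left, m2): Row can switch to B (2 → 5). Not NE.
(A, Right, m1): Row can switch to B (1 → 8). Not NE.
(A, Right, m2): Row can switch to B (0 → 3). Not NE.
(B, Left, m1): Row gets 5, best alternative 4; Column gets 9, best alternative 4; Matrix gets 7, best alternative 4. No profitable deviation — NE.
(B, Left, m2): Matrix can switch to m1 (4 → 7). Not NE.
(B, Right, m1): Column can switch to Left (4 → 9). Not NE.
(B, Right, m2): Column can switch to Left (1 → 8). Not NE.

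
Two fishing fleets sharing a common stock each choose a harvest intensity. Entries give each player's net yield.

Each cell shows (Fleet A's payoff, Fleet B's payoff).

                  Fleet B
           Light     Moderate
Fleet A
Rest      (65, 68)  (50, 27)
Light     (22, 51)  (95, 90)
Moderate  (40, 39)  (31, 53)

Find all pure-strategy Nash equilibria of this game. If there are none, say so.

(Rest, Light): Fleet A gets 65, best alternative 40; Fleet B gets 68, best alternative 27. No profitable deviation — NE.
(Rest, Moderate): Fleet A can switch to Light (50 → 95). Not NE.
(Light, Light): Fleet A can switch to Rest (22 → 65). Not NE.
(Light, Moderate): Fleet A gets 95, best alternative 50; Fleet B gets 90, best alternative 51. No profitable deviation — NE.
(Moderate, Light): Fleet A can switch to Rest (40 → 65). Not NE.
(Moderate, Moderate): Fleet A can switch to Rest (31 → 50). Not NE.

(Rest, Light), (Light, Moderate)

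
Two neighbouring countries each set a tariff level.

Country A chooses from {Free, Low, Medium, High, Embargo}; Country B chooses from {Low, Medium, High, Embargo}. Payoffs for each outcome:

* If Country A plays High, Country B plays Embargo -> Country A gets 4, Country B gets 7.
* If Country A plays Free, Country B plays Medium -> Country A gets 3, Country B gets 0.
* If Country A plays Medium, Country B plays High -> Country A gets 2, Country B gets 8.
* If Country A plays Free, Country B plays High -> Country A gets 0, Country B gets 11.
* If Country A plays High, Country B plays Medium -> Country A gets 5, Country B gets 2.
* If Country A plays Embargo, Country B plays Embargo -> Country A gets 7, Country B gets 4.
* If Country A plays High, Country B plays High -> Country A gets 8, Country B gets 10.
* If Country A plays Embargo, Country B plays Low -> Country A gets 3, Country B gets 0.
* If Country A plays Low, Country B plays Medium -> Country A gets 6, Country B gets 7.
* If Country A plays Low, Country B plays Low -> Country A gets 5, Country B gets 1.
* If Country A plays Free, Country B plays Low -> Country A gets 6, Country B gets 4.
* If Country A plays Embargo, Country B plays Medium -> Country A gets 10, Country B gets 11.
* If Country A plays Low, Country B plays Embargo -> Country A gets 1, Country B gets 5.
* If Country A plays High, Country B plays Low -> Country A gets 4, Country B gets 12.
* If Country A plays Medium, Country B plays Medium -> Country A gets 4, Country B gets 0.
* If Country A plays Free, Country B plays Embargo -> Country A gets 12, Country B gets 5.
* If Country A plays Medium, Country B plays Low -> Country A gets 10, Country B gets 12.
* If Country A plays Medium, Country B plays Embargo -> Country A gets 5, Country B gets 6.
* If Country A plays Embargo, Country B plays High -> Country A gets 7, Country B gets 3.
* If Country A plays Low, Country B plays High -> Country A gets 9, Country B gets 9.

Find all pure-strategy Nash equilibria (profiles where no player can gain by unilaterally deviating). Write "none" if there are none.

Pure-strategy Nash equilibria: (Low, High) and (Medium, Low) and (Embargo, Medium)

(Free, Low): Country A can switch to Medium (6 → 10). Not NE.
(Free, Medium): Country A can switch to Low (3 → 6). Not NE.
(Free, High): Country A can switch to Low (0 → 9). Not NE.
(Free, Embargo): Country B can switch to High (5 → 11). Not NE.
(Low, Low): Country A can switch to Free (5 → 6). Not NE.
(Low, Medium): Country A can switch to Embargo (6 → 10). Not NE.
(Low, High): Country A gets 9, best alternative 8; Country B gets 9, best alternative 7. No profitable deviation — NE.
(Low, Embargo): Country A can switch to Free (1 → 12). Not NE.
(Medium, Low): Country A gets 10, best alternative 6; Country B gets 12, best alternative 8. No profitable deviation — NE.
(Medium, Medium): Country A can switch to Low (4 → 6). Not NE.
(Embargo, Medium): Country A gets 10, best alternative 6; Country B gets 11, best alternative 4. No profitable deviation — NE.
(The remaining 9 profiles each have a profitable deviation by the same check.)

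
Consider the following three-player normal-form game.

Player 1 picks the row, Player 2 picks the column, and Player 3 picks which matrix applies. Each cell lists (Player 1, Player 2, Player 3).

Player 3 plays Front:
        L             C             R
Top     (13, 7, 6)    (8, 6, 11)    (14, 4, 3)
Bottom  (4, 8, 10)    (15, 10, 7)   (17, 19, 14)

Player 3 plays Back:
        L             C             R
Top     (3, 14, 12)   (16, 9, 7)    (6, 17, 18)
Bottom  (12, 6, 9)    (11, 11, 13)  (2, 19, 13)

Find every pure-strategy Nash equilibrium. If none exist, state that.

Mark each player's best response to every combination of opponents' strategies; a profile where every player is best-responding is a pure Nash equilibrium.
Player 1 against (L, Front): payoffs 13, 4 → best response Top.
Player 1 against (L, Back): payoffs 3, 12 → best response Bottom.
Player 1 against (C, Front): payoffs 8, 15 → best response Bottom.
Player 1 against (C, Back): payoffs 16, 11 → best response Top.
Player 1 against (R, Front): payoffs 14, 17 → best response Bottom.
Player 1 against (R, Back): payoffs 6, 2 → best response Top.
Player 2 against (Top, Front): payoffs 7, 6, 4 → best response L.
Player 2 against (Top, Back): payoffs 14, 9, 17 → best response R.
Player 2 against (Bottom, Front): payoffs 8, 10, 19 → best response R.
Player 2 against (Bottom, Back): payoffs 6, 11, 19 → best response R.
Player 3 against (Top, L): payoffs 6, 12 → best response Back.
Player 3 against (Top, C): payoffs 11, 7 → best response Front.
Player 3 against (Top, R): payoffs 3, 18 → best response Back.
Player 3 against (Bottom, L): payoffs 10, 9 → best response Front.
Player 3 against (Bottom, C): payoffs 7, 13 → best response Back.
Player 3 against (Bottom, R): payoffs 14, 13 → best response Front.
Mutual best responses: (Top, R, Back); (Bottom, R, Front).

The pure Nash equilibria are (Top, R, Back) and (Bottom, R, Front).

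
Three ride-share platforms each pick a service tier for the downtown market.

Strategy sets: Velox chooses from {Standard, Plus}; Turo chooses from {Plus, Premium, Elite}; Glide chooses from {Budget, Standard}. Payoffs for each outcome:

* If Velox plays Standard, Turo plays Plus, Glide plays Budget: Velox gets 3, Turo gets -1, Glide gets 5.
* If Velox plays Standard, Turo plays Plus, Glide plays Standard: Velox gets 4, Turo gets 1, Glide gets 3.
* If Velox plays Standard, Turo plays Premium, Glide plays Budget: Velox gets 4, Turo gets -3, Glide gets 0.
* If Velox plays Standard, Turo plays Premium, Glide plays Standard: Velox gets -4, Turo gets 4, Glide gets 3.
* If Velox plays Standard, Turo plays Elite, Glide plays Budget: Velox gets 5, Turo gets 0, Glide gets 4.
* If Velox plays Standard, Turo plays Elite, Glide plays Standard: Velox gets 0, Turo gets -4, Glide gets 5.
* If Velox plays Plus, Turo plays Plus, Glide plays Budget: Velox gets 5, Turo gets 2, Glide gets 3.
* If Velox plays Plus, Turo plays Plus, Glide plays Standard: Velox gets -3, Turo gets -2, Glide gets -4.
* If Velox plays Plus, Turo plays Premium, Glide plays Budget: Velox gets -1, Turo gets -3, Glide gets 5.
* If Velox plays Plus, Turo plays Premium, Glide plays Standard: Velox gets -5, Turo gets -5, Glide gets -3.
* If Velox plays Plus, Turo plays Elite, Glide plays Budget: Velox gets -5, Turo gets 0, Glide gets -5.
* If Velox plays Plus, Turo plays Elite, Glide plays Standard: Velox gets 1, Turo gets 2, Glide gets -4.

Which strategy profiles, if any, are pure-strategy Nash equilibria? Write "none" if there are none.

(Standard, Premium, Standard) and (Plus, Plus, Budget) and (Plus, Elite, Standard)

For each player, find the best response to each opponent profile; mutual best responses are the pure NE.
Velox against (Plus, Budget): payoffs 3, 5 → best response Plus.
Velox against (Plus, Standard): payoffs 4, -3 → best response Standard.
Velox against (Premium, Budget): payoffs 4, -1 → best response Standard.
Velox against (Premium, Standard): payoffs -4, -5 → best response Standard.
Velox against (Elite, Budget): payoffs 5, -5 → best response Standard.
Velox against (Elite, Standard): payoffs 0, 1 → best response Plus.
Turo against (Standard, Budget): payoffs -1, -3, 0 → best response Elite.
Turo against (Standard, Standard): payoffs 1, 4, -4 → best response Premium.
Turo against (Plus, Budget): payoffs 2, -3, 0 → best response Plus.
Turo against (Plus, Standard): payoffs -2, -5, 2 → best response Elite.
Glide against (Standard, Plus): payoffs 5, 3 → best response Budget.
Glide against (Standard, Premium): payoffs 0, 3 → best response Standard.
Glide against (Standard, Elite): payoffs 4, 5 → best response Standard.
Glide against (Plus, Plus): payoffs 3, -4 → best response Budget.
Glide against (Plus, Premium): payoffs 5, -3 → best response Budget.
Glide against (Plus, Elite): payoffs -5, -4 → best response Standard.
Mutual best responses: (Standard, Premium, Standard); (Plus, Plus, Budget); (Plus, Elite, Standard).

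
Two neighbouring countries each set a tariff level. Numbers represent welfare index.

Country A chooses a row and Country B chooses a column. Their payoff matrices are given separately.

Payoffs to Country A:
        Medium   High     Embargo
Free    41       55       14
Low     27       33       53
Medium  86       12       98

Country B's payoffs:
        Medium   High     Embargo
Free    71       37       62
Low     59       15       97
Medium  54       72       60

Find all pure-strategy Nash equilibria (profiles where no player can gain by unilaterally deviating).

(Free, Medium): Country A can switch to Medium (41 → 86). Not NE.
(Free, High): Country B can switch to Medium (37 → 71). Not NE.
(Free, Embargo): Country A can switch to Low (14 → 53). Not NE.
(Low, Medium): Country A can switch to Free (27 → 41). Not NE.
(Low, High): Country A can switch to Free (33 → 55). Not NE.
(Low, Embargo): Country A can switch to Medium (53 → 98). Not NE.
(Medium, Medium): Country B can switch to High (54 → 72). Not NE.
(Medium, High): Country A can switch to Free (12 → 55). Not NE.
(Medium, Embargo): Country B can switch to High (60 → 72). Not NE.

none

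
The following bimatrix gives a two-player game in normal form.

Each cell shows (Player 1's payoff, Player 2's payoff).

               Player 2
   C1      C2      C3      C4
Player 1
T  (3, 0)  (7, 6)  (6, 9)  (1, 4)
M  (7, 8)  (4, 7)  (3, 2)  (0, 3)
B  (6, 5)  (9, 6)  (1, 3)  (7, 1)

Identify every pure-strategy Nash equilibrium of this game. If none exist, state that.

The pure Nash equilibria are (T, C3) and (M, C1) and (B, C2).

(T, C1): Player 1 can switch to M (3 → 7). Not NE.
(T, C2): Player 1 can switch to B (7 → 9). Not NE.
(T, C3): Player 1 gets 6, best alternative 3; Player 2 gets 9, best alternative 6. No profitable deviation — NE.
(T, C4): Player 1 can switch to B (1 → 7). Not NE.
(M, C1): Player 1 gets 7, best alternative 6; Player 2 gets 8, best alternative 7. No profitable deviation — NE.
(M, C2): Player 1 can switch to T (4 → 7). Not NE.
(M, C3): Player 1 can switch to T (3 → 6). Not NE.
(M, C4): Player 1 can switch to T (0 → 1). Not NE.
(B, C1): Player 1 can switch to M (6 → 7). Not NE.
(B, C2): Player 1 gets 9, best alternative 7; Player 2 gets 6, best alternative 5. No profitable deviation — NE.
(B, C3): Player 1 can switch to T (1 → 6). Not NE.
(B, C4): Player 2 can switch to C1 (1 → 5). Not NE.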